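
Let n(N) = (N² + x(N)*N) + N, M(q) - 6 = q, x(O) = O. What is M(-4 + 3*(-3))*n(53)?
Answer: -39697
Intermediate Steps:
M(q) = 6 + q
n(N) = N + 2*N² (n(N) = (N² + N*N) + N = (N² + N²) + N = 2*N² + N = N + 2*N²)
M(-4 + 3*(-3))*n(53) = (6 + (-4 + 3*(-3)))*(53*(1 + 2*53)) = (6 + (-4 - 9))*(53*(1 + 106)) = (6 - 13)*(53*107) = -7*5671 = -39697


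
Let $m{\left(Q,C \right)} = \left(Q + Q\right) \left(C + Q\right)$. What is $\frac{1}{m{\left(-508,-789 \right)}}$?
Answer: $\frac{1}{1317752} \approx 7.5887 \cdot 10^{-7}$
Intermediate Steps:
$m{\left(Q,C \right)} = 2 Q \left(C + Q\right)$
$\frac{1}{m{\left(-508,-789 \right)}} = \frac{1}{2 \left(-508\right) \left(-789 - 508\right)} = \frac{1}{2 \left(-508\right) \left(-1297\right)} = \frac{1}{1317752}$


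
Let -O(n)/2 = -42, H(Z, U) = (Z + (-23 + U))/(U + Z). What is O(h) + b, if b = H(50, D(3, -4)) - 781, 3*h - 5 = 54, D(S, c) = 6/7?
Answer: -247937/356 ≈ -696.45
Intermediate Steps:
D(S, c) = 6/7 (D(S, c) = 6*(1/7) = 6/7)
H(Z, U) = (-23 + U + Z)/(U + Z)
h = 59/3 (h = 5/3 + (1/3)*54 = 5/3 + 18 = 59/3 ≈ 19.667)
O(n) = 84 (O(n) = -2*(-42) = 84)
b = -277841/356 (b = (-23 + 6/7 + 50)/(6/7 + 50) - 781 = (195/7)/(356/7) - 781 = (7/356)*(195/7) - 781 = 195/356 - 781 = -277841/356 ≈ -780.45)
O(h) + b = 84 - 277841/356 = -247937/356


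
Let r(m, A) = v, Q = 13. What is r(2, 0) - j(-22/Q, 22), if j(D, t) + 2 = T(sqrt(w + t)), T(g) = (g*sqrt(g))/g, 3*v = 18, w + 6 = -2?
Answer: 8 - 14**(1/4) ≈ 6.0657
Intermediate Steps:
w = -8 (w = -6 - 2 = -8)
v = 6 (v = (1/3)*18 = 6)
r(m, A) = 6
T(g) = sqrt(g) (T(g) = g**(3/2)/g = sqrt(g))
j(D, t) = -2 + (-8 + t)**(1/4) (j(D, t) = -2 + sqrt(sqrt(-8 + t)) = -2 + (-8 + t)**(1/4))
r(2, 0) - j(-22/Q, 22) = 6 - (-2 + (-8 + 22)**(1/4)) = 6 - (-2 + 14**(1/4)) = 6 + (2 - 14**(1/4)) = 8 - 14**(1/4)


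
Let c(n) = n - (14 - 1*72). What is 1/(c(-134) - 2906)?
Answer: -1/2982 ≈ -0.00033535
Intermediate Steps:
c(n) = 58 + n (c(n) = n - (14 - 72) = n - 1*(-58) = n + 58 = 58 + n)
1/(c(-134) - 2906) = 1/((58 - 134) - 2906) = 1/(-76 - 2906) = 1/(-2982) = -1/2982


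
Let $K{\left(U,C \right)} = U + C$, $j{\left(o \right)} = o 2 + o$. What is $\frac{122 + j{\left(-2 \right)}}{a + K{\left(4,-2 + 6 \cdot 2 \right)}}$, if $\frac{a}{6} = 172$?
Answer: $\frac{58}{523} \approx 0.1109$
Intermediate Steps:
$a = 1032$ ($a = 6 \cdot 172 = 1032$)
$j{\left(o \right)} = 3 o$ ($j{\left(o \right)} = 2 o + o = 3 o$)
$K{\left(U,C \right)} = C + U$
$\frac{122 + j{\left(-2 \right)}}{a + K{\left(4,-2 + 6 \cdot 2 \right)}} = \frac{122 + 3 \left(-2\right)}{1032 + \left(\left(-2 + 6 \cdot 2\right) + 4\right)} = \frac{122 - 6}{1032 + \left(\left(-2 + 12\right) + 4\right)} = \frac{116}{1032 + \left(10 + 4\right)} = \frac{116}{1032 + 14} = \frac{116}{1046} = 116 \cdot \frac{1}{1046} = \frac{58}{523}$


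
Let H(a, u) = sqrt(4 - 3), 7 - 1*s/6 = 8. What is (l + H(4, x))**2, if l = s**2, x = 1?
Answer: 1369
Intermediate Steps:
s = -6 (s = 42 - 6*8 = 42 - 48 = -6)
l = 36 (l = (-6)**2 = 36)
H(a, u) = 1 (H(a, u) = sqrt(1) = 1)
(l + H(4, x))**2 = (36 + 1)**2 = 37**2 = 1369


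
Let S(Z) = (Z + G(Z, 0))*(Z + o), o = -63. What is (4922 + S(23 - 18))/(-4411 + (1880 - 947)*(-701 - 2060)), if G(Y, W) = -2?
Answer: -1187/645106 ≈ -0.0018400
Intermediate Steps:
S(Z) = (-63 + Z)*(-2 + Z) (S(Z) = (Z - 2)*(Z - 63) = (-2 + Z)*(-63 + Z) = (-63 + Z)*(-2 + Z))
(4922 + S(23 - 18))/(-4411 + (1880 - 947)*(-701 - 2060)) = (4922 + (126 + (23 - 18)² - 65*(23 - 18)))/(-4411 + (1880 - 947)*(-701 - 2060)) = (4922 + (126 + 5² - 65*5))/(-4411 + 933*(-2761)) = (4922 + (126 + 25 - 325))/(-4411 - 2576013) = (4922 - 174)/(-2580424) = 4748*(-1/2580424) = -1187/645106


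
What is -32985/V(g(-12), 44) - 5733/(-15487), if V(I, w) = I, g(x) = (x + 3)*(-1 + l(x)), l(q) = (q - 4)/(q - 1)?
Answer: 737895314/46461 ≈ 15882.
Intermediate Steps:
l(q) = (-4 + q)/(-1 + q)
g(x) = (-1 + (-4 + x)/(-1 + x))*(3 + x) (g(x) = (x + 3)*(-1 + (-4 + x)/(-1 + x)) = (3 + x)*(-1 + (-4 + x)/(-1 + x)) = (-1 + (-4 + x)/(-1 + x))*(3 + x))
-32985/V(g(-12), 44) - 5733/(-15487) = -32985*(-1 - 12)/(3*(-3 - 1*(-12))) - 5733/(-15487) = -32985*(-13/(3*(-3 + 12))) - 5733*(-1/15487) = -32985/(3*(-1/13)*9) + 5733/15487 = -32985/(-27/13) + 5733/15487 = -32985*(-13/27) + 5733/15487 = 47645/3 + 5733/15487 = 737895314/46461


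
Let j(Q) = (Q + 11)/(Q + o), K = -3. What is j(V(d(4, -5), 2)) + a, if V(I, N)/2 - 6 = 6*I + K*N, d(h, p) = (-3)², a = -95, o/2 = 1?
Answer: -10331/110 ≈ -93.918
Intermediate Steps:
o = 2 (o = 2*1 = 2)
d(h, p) = 9
V(I, N) = 12 - 6*N + 12*I (V(I, N) = 12 + 2*(6*I - 3*N) = 12 + 2*(-3*N + 6*I) = 12 + (-6*N + 12*I) = 12 - 6*N + 12*I)
j(Q) = (11 + Q)/(2 + Q) (j(Q) = (Q + 11)/(Q + 2) = (11 + Q)/(2 + Q))
j(V(d(4, -5), 2)) + a = (11 + (12 - 6*2 + 12*9))/(2 + (12 - 6*2 + 12*9)) - 95 = (11 + (12 - 12 + 108))/(2 + (12 - 12 + 108)) - 95 = (11 + 108)/(2 + 108) - 95 = 119/110 - 95 = -10331/110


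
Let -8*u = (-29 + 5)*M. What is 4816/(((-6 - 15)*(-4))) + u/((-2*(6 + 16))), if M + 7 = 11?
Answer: 1883/33 ≈ 57.061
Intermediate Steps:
M = 4 (M = -7 + 11 = 4)
u = 12 (u = -(-29 + 5)*4/8 = -(-3)*4 = -⅛*(-96) = 12)
4816/(((-6 - 15)*(-4))) + u/((-2*(6 + 16))) = 4816/(((-6 - 15)*(-4))) + 12/((-2*(6 + 16))) = 4816/((-21*(-4))) + 12/((-2*22)) = 4816/84 + 12/(-44) = 4816*(1/84) + 12*(-1/44) = 172/3 - 3/11 = 1883/33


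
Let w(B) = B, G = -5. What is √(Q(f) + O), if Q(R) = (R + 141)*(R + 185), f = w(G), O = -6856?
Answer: 2*√4406 ≈ 132.76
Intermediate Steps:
f = -5
Q(R) = (141 + R)*(185 + R)
√(Q(f) + O) = √((26085 + (-5)² + 326*(-5)) - 6856) = √((26085 + 25 - 1630) - 6856) = √(24480 - 6856) = √17624 = 2*√4406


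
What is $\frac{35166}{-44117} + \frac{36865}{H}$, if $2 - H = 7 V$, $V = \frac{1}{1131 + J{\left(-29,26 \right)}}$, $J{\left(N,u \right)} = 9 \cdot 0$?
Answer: $\frac{367869759105}{19896767} \approx 18489.0$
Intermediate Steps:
$J{\left(N,u \right)} = 0$
$V = \frac{1}{1131}$ ($V = \frac{1}{1131 + 0} = \frac{1}{1131} \approx 0.00088417$)
$H = \frac{2255}{1131}$ ($H = 2 - 7 \cdot \frac{1}{1131} = 2 - \frac{7}{1131} = \frac{2255}{1131} \approx 1.9938$)
$\frac{35166}{-44117} + \frac{36865}{H} = \frac{35166}{-44117} + \frac{36865}{\frac{2255}{1131}} = 35166 \left(- \frac{1}{44117}\right) + 36865 \cdot \frac{1131}{2255} = - \frac{35166}{44117} + \frac{8338863}{451} = \frac{367869759105}{19896767}$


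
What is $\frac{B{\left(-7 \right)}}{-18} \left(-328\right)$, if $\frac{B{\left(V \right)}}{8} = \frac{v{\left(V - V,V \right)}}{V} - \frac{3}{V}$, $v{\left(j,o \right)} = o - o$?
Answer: $\frac{1312}{21} \approx 62.476$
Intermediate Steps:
$v{\left(j,o \right)} = 0$
$B{\left(V \right)} = - \frac{24}{V}$ ($B{\left(V \right)} = 8 \left(\frac{0}{V} - \frac{3}{V}\right) = 8 \left(0 - \frac{3}{V}\right) = 8 \left(- \frac{3}{V}\right) = - \frac{24}{V}$)
$\frac{B{\left(-7 \right)}}{-18} \left(-328\right) = \frac{\left(-24\right) \frac{1}{-7}}{-18} \left(-328\right) = \left(-24\right) \left(- \frac{1}{7}\right) \left(- \frac{1}{18}\right) \left(-328\right) = \frac{24}{7} \left(- \frac{1}{18}\right) \left(-328\right) = \left(- \frac{4}{21}\right) \left(-328\right) = \frac{1312}{21}$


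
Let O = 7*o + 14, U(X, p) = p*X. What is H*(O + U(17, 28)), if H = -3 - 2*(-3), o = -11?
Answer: 1239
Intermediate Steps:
U(X, p) = X*p
O = -63 (O = 7*(-11) + 14 = -77 + 14 = -63)
H = 3 (H = -3 + 6 = 3)
H*(O + U(17, 28)) = 3*(-63 + 17*28) = 3*(-63 + 476) = 3*413 = 1239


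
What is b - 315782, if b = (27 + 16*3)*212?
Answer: -299882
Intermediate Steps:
b = 15900 (b = (27 + 48)*212 = 75*212 = 15900)
b - 315782 = 15900 - 315782 = -299882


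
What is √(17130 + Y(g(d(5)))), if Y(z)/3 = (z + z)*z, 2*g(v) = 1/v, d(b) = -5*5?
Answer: 3*√4758334/50 ≈ 130.88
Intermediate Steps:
d(b) = -25
g(v) = 1/(2*v)
Y(z) = 6*z² (Y(z) = 3*((z + z)*z) = 3*((2*z)*z) = 3*(2*z²) = 6*z²)
√(17130 + Y(g(d(5)))) = √(17130 + 6*((½)/(-25))²) = √(17130 + 6*((½)*(-1/25))²) = √(17130 + 6*(-1/50)²) = √(17130 + 6*(1/2500)) = √(17130 + 3/1250) = √(21412503/1250) = 3*√4758334/50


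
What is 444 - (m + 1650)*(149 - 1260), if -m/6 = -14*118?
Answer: 12845826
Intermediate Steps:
m = 9912 (m = -(-84)*118 = -6*(-1652) = 9912)
444 - (m + 1650)*(149 - 1260) = 444 - (9912 + 1650)*(149 - 1260) = 444 - 11562*(-1111) = 444 - 1*(-12845382) = 444 + 12845382 = 12845826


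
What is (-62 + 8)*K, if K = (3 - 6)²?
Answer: -486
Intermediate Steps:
K = 9 (K = (-3)² = 9)
(-62 + 8)*K = (-62 + 8)*9 = -54*9 = -486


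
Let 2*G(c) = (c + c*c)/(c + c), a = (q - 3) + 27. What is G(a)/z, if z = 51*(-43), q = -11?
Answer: -7/4386 ≈ -0.0015960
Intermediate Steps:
z = -2193
a = 13 (a = (-11 - 3) + 27 = -14 + 27 = 13)
G(c) = (c + c²)/(4*c) (G(c) = ((c + c*c)/(c + c))/2 = ((c + c²)/((2*c)))/2 = ((c + c²)*(1/(2*c)))/2 = ((c + c²)/(2*c))/2 = (c + c²)/(4*c))
G(a)/z = (¼ + (¼)*13)/(-2193) = (¼ + 13/4)*(-1/2193) = (7/2)*(-1/2193) = -7/4386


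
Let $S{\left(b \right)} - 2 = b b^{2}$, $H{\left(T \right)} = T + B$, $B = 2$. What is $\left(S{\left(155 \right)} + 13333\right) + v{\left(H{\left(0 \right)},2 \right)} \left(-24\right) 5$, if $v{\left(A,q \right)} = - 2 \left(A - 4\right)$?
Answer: $3736730$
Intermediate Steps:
$H{\left(T \right)} = 2 + T$ ($H{\left(T \right)} = T + 2 = 2 + T$)
$v{\left(A,q \right)} = 8 - 2 A$ ($v{\left(A,q \right)} = - 2 \left(-4 + A\right) = 8 - 2 A$)
$S{\left(b \right)} = 2 + b^{3}$ ($S{\left(b \right)} = 2 + b b^{2} = 2 + b^{3}$)
$\left(S{\left(155 \right)} + 13333\right) + v{\left(H{\left(0 \right)},2 \right)} \left(-24\right) 5 = \left(\left(2 + 155^{3}\right) + 13333\right) + \left(8 - 2 \left(2 + 0\right)\right) \left(-24\right) 5 = \left(\left(2 + 3723875\right) + 13333\right) + \left(8 - 4\right) \left(-24\right) 5 = \left(3723877 + 13333\right) + \left(8 - 4\right) \left(-24\right) 5 = 3737210 + 4 \left(-24\right) 5 = 3737210 - 480 = 3736730$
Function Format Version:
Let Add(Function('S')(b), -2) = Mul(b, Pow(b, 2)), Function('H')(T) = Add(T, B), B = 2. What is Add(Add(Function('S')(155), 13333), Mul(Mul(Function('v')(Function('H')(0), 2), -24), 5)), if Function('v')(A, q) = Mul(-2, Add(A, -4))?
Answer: 3736730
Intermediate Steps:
Function('H')(T) = Add(2, T) (Function('H')(T) = Add(T, 2) = Add(2, T))
Function('v')(A, q) = Add(8, Mul(-2, A)) (Function('v')(A, q) = Mul(-2, Add(-4, A)) = Add(8, Mul(-2, A)))
Function('S')(b) = Add(2, Pow(b, 3)) (Function('S')(b) = Add(2, Mul(b, Pow(b, 2))) = Add(2, Pow(b, 3)))
Add(Add(Function('S')(155), 13333), Mul(Mul(Function('v')(Function('H')(0), 2), -24), 5)) = Add(Add(Add(2, Pow(155, 3)), 13333), Mul(Mul(Add(8, Mul(-2, Add(2, 0))), -24), 5)) = Add(Add(Add(2, 3723875), 13333), Mul(Mul(Add(8, Mul(-2, 2)), -24), 5)) = Add(Add(3723877, 13333), Mul(Mul(Add(8, -4), -24), 5)) = Add(3737210, Mul(Mul(4, -24), 5)) = Add(3737210, Mul(-96, 5)) = Add(3737210, -480) = 3736730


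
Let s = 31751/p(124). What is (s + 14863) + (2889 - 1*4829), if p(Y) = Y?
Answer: 1634203/124 ≈ 13179.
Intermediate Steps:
s = 31751/124 ≈ 256.06
(s + 14863) + (2889 - 1*4829) = (31751/124 + 14863) + (2889 - 1*4829) = 1874763/124 + (2889 - 4829) = 1874763/124 - 1940 = 1634203/124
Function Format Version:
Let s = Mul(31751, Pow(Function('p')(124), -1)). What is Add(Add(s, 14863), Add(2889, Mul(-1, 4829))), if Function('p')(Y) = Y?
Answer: Rational(1634203, 124) ≈ 13179.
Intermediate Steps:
s = Rational(31751, 124) (s = Mul(31751, Pow(124, -1)) = Mul(31751, Rational(1, 124)) = Rational(31751, 124) ≈ 256.06)
Add(Add(s, 14863), Add(2889, Mul(-1, 4829))) = Add(Add(Rational(31751, 124), 14863), Add(2889, Mul(-1, 4829))) = Add(Rational(1874763, 124), Add(2889, -4829)) = Add(Rational(1874763, 124), -1940) = Rational(1634203, 124)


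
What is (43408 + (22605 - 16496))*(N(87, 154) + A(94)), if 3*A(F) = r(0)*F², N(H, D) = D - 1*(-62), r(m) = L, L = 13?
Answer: 5720005772/3 ≈ 1.9067e+9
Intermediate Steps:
r(m) = 13
N(H, D) = 62 + D (N(H, D) = D + 62 = 62 + D)
A(F) = 13*F²/3 (A(F) = (13*F²)/3 = 13*F²/3)
(43408 + (22605 - 16496))*(N(87, 154) + A(94)) = (43408 + (22605 - 16496))*((62 + 154) + (13/3)*94²) = (43408 + 6109)*(216 + (13/3)*8836) = 49517*(216 + 114868/3) = 49517*(115516/3) = 5720005772/3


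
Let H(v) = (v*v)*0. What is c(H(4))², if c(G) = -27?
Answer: 729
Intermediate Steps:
H(v) = 0 (H(v) = v²*0 = 0)
c(H(4))² = (-27)² = 729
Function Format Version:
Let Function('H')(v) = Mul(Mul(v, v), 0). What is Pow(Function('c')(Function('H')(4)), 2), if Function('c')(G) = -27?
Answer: 729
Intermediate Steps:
Function('H')(v) = 0 (Function('H')(v) = Mul(Pow(v, 2), 0) = 0)
Pow(Function('c')(Function('H')(4)), 2) = Pow(-27, 2) = 729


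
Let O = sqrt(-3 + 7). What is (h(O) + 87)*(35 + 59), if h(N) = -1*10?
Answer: 7238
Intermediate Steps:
O = 2 (O = sqrt(4) = 2)
h(N) = -10
(h(O) + 87)*(35 + 59) = (-10 + 87)*(35 + 59) = 77*94 = 7238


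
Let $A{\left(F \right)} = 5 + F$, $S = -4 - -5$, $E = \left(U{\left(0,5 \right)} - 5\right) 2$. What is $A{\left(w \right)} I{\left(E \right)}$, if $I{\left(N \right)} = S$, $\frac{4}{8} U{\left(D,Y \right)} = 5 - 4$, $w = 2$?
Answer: $7$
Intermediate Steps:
$U{\left(D,Y \right)} = 2$ ($U{\left(D,Y \right)} = 2 \left(5 - 4\right) = 2 \cdot 1 = 2$)
$E = -6$ ($E = \left(2 - 5\right) 2 = \left(-3\right) 2 = -6$)
$S = 1$ ($S = -4 + 5 = 1$)
$I{\left(N \right)} = 1$
$A{\left(w \right)} I{\left(E \right)} = \left(5 + 2\right) 1 = 7 \cdot 1 = 7$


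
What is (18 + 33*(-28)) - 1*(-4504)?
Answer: 3598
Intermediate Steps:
(18 + 33*(-28)) - 1*(-4504) = (18 - 924) + 4504 = -906 + 4504 = 3598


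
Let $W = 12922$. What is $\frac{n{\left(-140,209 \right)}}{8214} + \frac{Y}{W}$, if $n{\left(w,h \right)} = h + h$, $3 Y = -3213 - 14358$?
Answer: $- \frac{21354001}{53070654} \approx -0.40237$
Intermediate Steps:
$Y = -5857$ ($Y = \frac{-3213 - 14358}{3} = \frac{1}{3} \left(-17571\right) = -5857$)
$n{\left(w,h \right)} = 2 h$
$\frac{n{\left(-140,209 \right)}}{8214} + \frac{Y}{W} = \frac{2 \cdot 209}{8214} - \frac{5857}{12922} = 418 \cdot \frac{1}{8214} - \frac{5857}{12922} = \frac{209}{4107} - \frac{5857}{12922} = - \frac{21354001}{53070654}$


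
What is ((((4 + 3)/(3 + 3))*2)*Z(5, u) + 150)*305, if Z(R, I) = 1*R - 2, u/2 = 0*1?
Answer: 47885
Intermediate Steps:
u = 0 (u = 2*(0*1) = 2*0 = 0)
Z(R, I) = -2 + R (Z(R, I) = R - 2 = -2 + R)
((((4 + 3)/(3 + 3))*2)*Z(5, u) + 150)*305 = ((((4 + 3)/(3 + 3))*2)*(-2 + 5) + 150)*305 = (((7/6)*2)*3 + 150)*305 = ((7/3)*3 + 150)*305 = (7 + 150)*305 = 157*305 = 47885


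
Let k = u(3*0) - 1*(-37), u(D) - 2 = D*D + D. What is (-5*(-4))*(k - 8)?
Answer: 620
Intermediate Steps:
u(D) = 2 + D + D² (u(D) = 2 + (D*D + D) = 2 + (D² + D) = 2 + (D + D²) = 2 + D + D²)
k = 39 (k = (2 + 3*0 + (3*0)²) - 1*(-37) = (2 + 0 + 0²) + 37 = (2 + 0 + 0) + 37 = 2 + 37 = 39)
(-5*(-4))*(k - 8) = (-5*(-4))*(39 - 8) = 20*31 = 620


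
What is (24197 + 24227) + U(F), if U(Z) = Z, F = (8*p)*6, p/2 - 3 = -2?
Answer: 48520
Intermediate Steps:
p = 2 (p = 6 + 2*(-2) = 6 - 4 = 2)
F = 96 (F = (8*2)*6 = 16*6 = 96)
(24197 + 24227) + U(F) = (24197 + 24227) + 96 = 48424 + 96 = 48520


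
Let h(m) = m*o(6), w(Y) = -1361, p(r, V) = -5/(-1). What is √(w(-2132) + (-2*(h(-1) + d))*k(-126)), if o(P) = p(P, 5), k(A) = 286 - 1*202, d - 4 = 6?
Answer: I*√2201 ≈ 46.915*I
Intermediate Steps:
d = 10 (d = 4 + 6 = 10)
p(r, V) = 5 (p(r, V) = -5*(-1) = 5)
k(A) = 84 (k(A) = 286 - 202 = 84)
o(P) = 5
h(m) = 5*m (h(m) = m*5 = 5*m)
√(w(-2132) + (-2*(h(-1) + d))*k(-126)) = √(-1361 - 2*(5*(-1) + 10)*84) = √(-1361 - 2*(-5 + 10)*84) = √(-1361 - 2*5*84) = √(-1361 - 10*84) = √(-1361 - 840) = √(-2201) = I*√2201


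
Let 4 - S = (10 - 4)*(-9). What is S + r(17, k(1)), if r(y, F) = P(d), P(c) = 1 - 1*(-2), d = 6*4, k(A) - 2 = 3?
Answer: 61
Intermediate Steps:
k(A) = 5 (k(A) = 2 + 3 = 5)
S = 58 (S = 4 - (10 - 4)*(-9) = 4 - 6*(-9) = 4 - 1*(-54) = 4 + 54 = 58)
d = 24
P(c) = 3 (P(c) = 1 + 2 = 3)
r(y, F) = 3
S + r(17, k(1)) = 58 + 3 = 61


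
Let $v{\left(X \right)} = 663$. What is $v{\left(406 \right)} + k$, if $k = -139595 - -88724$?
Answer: $-50208$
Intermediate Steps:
$k = -50871$ ($k = -139595 + 88724 = -50871$)
$v{\left(406 \right)} + k = 663 - 50871 = -50208$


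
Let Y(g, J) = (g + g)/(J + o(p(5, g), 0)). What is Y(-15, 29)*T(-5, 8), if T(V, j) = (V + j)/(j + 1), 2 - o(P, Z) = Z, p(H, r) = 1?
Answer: -10/31 ≈ -0.32258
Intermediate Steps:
o(P, Z) = 2 - Z
T(V, j) = (V + j)/(1 + j)
Y(g, J) = 2*g/(2 + J) (Y(g, J) = (g + g)/(J + (2 - 1*0)) = (2*g)/(J + (2 + 0)) = (2*g)/(J + 2) = (2*g)/(2 + J) = 2*g/(2 + J))
Y(-15, 29)*T(-5, 8) = (2*(-15)/(2 + 29))*((-5 + 8)/(1 + 8)) = (2*(-15)/31)*(3/9) = (2*(-15)*(1/31))*((⅑)*3) = -30/31*⅓ = -10/31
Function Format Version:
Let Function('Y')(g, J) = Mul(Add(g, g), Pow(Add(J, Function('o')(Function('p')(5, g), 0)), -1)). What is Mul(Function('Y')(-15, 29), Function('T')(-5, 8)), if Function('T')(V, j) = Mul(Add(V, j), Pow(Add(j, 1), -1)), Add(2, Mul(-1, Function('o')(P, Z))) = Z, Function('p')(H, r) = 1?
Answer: Rational(-10, 31) ≈ -0.32258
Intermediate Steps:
Function('o')(P, Z) = Add(2, Mul(-1, Z))
Function('T')(V, j) = Mul(Pow(Add(1, j), -1), Add(V, j)) (Function('T')(V, j) = Mul(Add(V, j), Pow(Add(1, j), -1)) = Mul(Pow(Add(1, j), -1), Add(V, j)))
Function('Y')(g, J) = Mul(2, g, Pow(Add(2, J), -1)) (Function('Y')(g, J) = Mul(Add(g, g), Pow(Add(J, Add(2, Mul(-1, 0))), -1)) = Mul(Mul(2, g), Pow(Add(J, Add(2, 0)), -1)) = Mul(Mul(2, g), Pow(Add(J, 2), -1)) = Mul(Mul(2, g), Pow(Add(2, J), -1)) = Mul(2, g, Pow(Add(2, J), -1)))
Mul(Function('Y')(-15, 29), Function('T')(-5, 8)) = Mul(Mul(2, -15, Pow(Add(2, 29), -1)), Mul(Pow(Add(1, 8), -1), Add(-5, 8))) = Mul(Mul(2, -15, Pow(31, -1)), Mul(Pow(9, -1), 3)) = Mul(Mul(2, -15, Rational(1, 31)), Mul(Rational(1, 9), 3)) = Mul(Rational(-30, 31), Rational(1, 3)) = Rational(-10, 31)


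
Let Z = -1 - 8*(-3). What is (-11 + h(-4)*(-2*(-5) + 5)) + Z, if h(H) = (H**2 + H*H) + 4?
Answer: 552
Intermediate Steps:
h(H) = 4 + 2*H**2 (h(H) = (H**2 + H**2) + 4 = 2*H**2 + 4 = 4 + 2*H**2)
Z = 23 (Z = -1 + 24 = 23)
(-11 + h(-4)*(-2*(-5) + 5)) + Z = (-11 + (4 + 2*(-4)**2)*(-2*(-5) + 5)) + 23 = (-11 + (4 + 2*16)*(10 + 5)) + 23 = (-11 + (4 + 32)*15) + 23 = (-11 + 36*15) + 23 = (-11 + 540) + 23 = 529 + 23 = 552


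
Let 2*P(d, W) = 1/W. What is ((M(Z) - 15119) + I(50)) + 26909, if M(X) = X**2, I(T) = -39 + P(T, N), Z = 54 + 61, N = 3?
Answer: 149857/6 ≈ 24976.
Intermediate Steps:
P(d, W) = 1/(2*W)
Z = 115
I(T) = -233/6 (I(T) = -39 + (1/2)/3 = -39 + (1/2)*(1/3) = -39 + 1/6 = -233/6)
((M(Z) - 15119) + I(50)) + 26909 = ((115**2 - 15119) - 233/6) + 26909 = ((13225 - 15119) - 233/6) + 26909 = (-1894 - 233/6) + 26909 = -11597/6 + 26909 = 149857/6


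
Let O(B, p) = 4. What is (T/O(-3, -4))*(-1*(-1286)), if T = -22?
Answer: -7073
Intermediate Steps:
(T/O(-3, -4))*(-1*(-1286)) = (-22/4)*(-1*(-1286)) = -22*¼*1286 = -11/2*1286 = -7073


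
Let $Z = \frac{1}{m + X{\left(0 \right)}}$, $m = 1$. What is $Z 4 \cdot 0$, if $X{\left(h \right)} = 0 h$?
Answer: $0$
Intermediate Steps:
$X{\left(h \right)} = 0$
$Z = 1$ ($Z = \frac{1}{1 + 0} = 1^{-1} = 1$)
$Z 4 \cdot 0 = 1 \cdot 4 \cdot 0 = 4 \cdot 0 = 0$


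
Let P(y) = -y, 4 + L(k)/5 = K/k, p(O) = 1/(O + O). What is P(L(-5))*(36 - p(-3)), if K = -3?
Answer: 3689/6 ≈ 614.83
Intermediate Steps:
p(O) = 1/(2*O)
L(k) = -20 - 15/k (L(k) = -20 + 5*(-3/k) = -20 - 15/k)
P(L(-5))*(36 - p(-3)) = (-(-20 - 15/(-5)))*(36 - 1/(2*(-3))) = (-(-20 - 15*(-⅕)))*(36 - (-1)/(2*3)) = (-(-20 + 3))*(36 - 1*(-⅙)) = (-1*(-17))*(36 + ⅙) = 17*(217/6) = 3689/6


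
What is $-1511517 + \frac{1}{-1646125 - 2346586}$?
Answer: $- \frac{6035050552588}{3992711} \approx -1.5115 \cdot 10^{6}$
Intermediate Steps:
$-1511517 + \frac{1}{-1646125 - 2346586} = -1511517 + \frac{1}{-3992711} = -1511517 - \frac{1}{3992711} = - \frac{6035050552588}{3992711}$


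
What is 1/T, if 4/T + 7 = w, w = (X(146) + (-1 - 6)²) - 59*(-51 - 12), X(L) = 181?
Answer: 985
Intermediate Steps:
w = 3947 (w = (181 + (-1 - 6)²) - 59*(-51 - 12) = (181 + (-7)²) - 59*(-63) = (181 + 49) + 3717 = 230 + 3717 = 3947)
T = 1/985 (T = 4/(-7 + 3947) = 4/3940 = 4*(1/3940) = 1/985 ≈ 0.0010152)
1/T = 1/(1/985) = 985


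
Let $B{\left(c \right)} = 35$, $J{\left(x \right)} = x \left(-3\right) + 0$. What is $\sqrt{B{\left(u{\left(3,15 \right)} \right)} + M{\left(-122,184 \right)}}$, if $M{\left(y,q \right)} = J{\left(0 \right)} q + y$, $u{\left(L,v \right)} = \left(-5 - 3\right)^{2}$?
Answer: $i \sqrt{87} \approx 9.3274 i$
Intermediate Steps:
$J{\left(x \right)} = - 3 x$ ($J{\left(x \right)} = - 3 x + 0 = - 3 x$)
$u{\left(L,v \right)} = 64$ ($u{\left(L,v \right)} = \left(-8\right)^{2} = 64$)
$M{\left(y,q \right)} = y$ ($M{\left(y,q \right)} = \left(-3\right) 0 q + y = 0 q + y = 0 + y = y$)
$\sqrt{B{\left(u{\left(3,15 \right)} \right)} + M{\left(-122,184 \right)}} = \sqrt{35 - 122} = \sqrt{-87} = i \sqrt{87}$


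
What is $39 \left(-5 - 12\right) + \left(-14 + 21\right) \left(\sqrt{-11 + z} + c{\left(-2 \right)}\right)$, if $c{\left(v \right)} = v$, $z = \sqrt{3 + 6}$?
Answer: $-677 + 14 i \sqrt{2} \approx -677.0 + 19.799 i$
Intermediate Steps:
$z = 3$ ($z = \sqrt{9} = 3$)
$39 \left(-5 - 12\right) + \left(-14 + 21\right) \left(\sqrt{-11 + z} + c{\left(-2 \right)}\right) = 39 \left(-5 - 12\right) + \left(-14 + 21\right) \left(\sqrt{-11 + 3} - 2\right) = 39 \left(-5 - 12\right) + 7 \left(\sqrt{-8} - 2\right) = 39 \left(-17\right) + 7 \left(2 i \sqrt{2} - 2\right) = -663 + 7 \left(-2 + 2 i \sqrt{2}\right) = -663 - \left(14 - 14 i \sqrt{2}\right) = -677 + 14 i \sqrt{2}$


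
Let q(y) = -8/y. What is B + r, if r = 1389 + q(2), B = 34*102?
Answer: 4853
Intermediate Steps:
B = 3468
r = 1385 (r = 1389 - 8/2 = 1389 - 8*½ = 1389 - 4 = 1385)
B + r = 3468 + 1385 = 4853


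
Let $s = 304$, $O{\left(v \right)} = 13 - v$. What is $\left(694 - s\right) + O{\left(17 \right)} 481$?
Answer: $-1534$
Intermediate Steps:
$\left(694 - s\right) + O{\left(17 \right)} 481 = \left(694 - 304\right) + \left(13 - 17\right) 481 = 390 - 1924 = -1534$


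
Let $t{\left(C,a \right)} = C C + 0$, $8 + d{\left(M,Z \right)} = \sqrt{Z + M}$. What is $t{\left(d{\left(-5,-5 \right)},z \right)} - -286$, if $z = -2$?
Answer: $340 - 16 i \sqrt{10} \approx 340.0 - 50.596 i$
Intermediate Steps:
$d{\left(M,Z \right)} = -8 + \sqrt{M + Z}$ ($d{\left(M,Z \right)} = -8 + \sqrt{Z + M} = -8 + \sqrt{M + Z}$)
$t{\left(C,a \right)} = C^{2}$ ($t{\left(C,a \right)} = C^{2} + 0 = C^{2}$)
$t{\left(d{\left(-5,-5 \right)},z \right)} - -286 = \left(-8 + \sqrt{-5 - 5}\right)^{2} - -286 = \left(-8 + \sqrt{-10}\right)^{2} + 286 = \left(-8 + i \sqrt{10}\right)^{2} + 286 = 286 + \left(-8 + i \sqrt{10}\right)^{2}$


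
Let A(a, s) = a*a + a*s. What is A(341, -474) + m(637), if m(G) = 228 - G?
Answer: -45762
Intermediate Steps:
A(a, s) = a**2 + a*s
A(341, -474) + m(637) = 341*(341 - 474) + (228 - 1*637) = 341*(-133) + (228 - 637) = -45353 - 409 = -45762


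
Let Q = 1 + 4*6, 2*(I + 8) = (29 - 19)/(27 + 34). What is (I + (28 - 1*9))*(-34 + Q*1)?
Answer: -6084/61 ≈ -99.738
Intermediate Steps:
I = -483/61 (I = -8 + ((29 - 19)/(27 + 34))/2 = -8 + (10/61)/2 = -8 + (10*(1/61))/2 = -8 + (½)*(10/61) = -8 + 5/61 = -483/61 ≈ -7.9180)
Q = 25 (Q = 1 + 24 = 25)
(I + (28 - 1*9))*(-34 + Q*1) = (-483/61 + (28 - 1*9))*(-34 + 25*1) = (-483/61 + (28 - 9))*(-34 + 25) = (-483/61 + 19)*(-9) = (676/61)*(-9) = -6084/61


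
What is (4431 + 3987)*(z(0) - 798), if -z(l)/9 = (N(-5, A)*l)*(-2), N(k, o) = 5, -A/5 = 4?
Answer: -6717564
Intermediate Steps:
A = -20 (A = -5*4 = -20)
z(l) = 90*l (z(l) = -9*5*l*(-2) = -(-90)*l = 90*l)
(4431 + 3987)*(z(0) - 798) = (4431 + 3987)*(90*0 - 798) = 8418*(0 - 798) = 8418*(-798) = -6717564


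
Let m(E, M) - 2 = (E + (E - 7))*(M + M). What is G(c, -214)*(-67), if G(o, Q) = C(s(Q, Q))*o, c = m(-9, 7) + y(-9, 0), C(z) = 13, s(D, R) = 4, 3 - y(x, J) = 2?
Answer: 302237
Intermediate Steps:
y(x, J) = 1 (y(x, J) = 3 - 1*2 = 3 - 2 = 1)
m(E, M) = 2 + 2*M*(-7 + 2*E) (m(E, M) = 2 + (E + (E - 7))*(M + M) = 2 + (E + (-7 + E))*(2*M) = 2 + (-7 + 2*E)*(2*M) = 2 + 2*M*(-7 + 2*E))
c = -347 (c = (2 - 14*7 + 4*(-9)*7) + 1 = (2 - 98 - 252) + 1 = -348 + 1 = -347)
G(o, Q) = 13*o
G(c, -214)*(-67) = (13*(-347))*(-67) = -4511*(-67) = 302237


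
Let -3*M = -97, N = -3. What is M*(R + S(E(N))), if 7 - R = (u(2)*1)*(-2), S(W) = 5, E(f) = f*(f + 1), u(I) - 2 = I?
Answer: 1940/3 ≈ 646.67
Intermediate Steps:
u(I) = 2 + I
E(f) = f*(1 + f)
R = 15 (R = 7 - (2 + 2)*1*(-2) = 7 - 4*1*(-2) = 7 - 4*(-2) = 7 - 1*(-8) = 7 + 8 = 15)
M = 97/3 (M = -1/3*(-97) = 97/3 ≈ 32.333)
M*(R + S(E(N))) = 97*(15 + 5)/3 = (97/3)*20 = 1940/3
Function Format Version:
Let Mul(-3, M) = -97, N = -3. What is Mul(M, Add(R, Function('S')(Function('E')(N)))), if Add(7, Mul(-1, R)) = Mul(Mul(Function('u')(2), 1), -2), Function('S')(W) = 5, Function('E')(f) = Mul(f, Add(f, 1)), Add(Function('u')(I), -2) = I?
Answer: Rational(1940, 3) ≈ 646.67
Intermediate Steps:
Function('u')(I) = Add(2, I)
Function('E')(f) = Mul(f, Add(1, f))
R = 15 (R = Add(7, Mul(-1, Mul(Mul(Add(2, 2), 1), -2))) = Add(7, Mul(-1, Mul(Mul(4, 1), -2))) = Add(7, Mul(-1, Mul(4, -2))) = Add(7, Mul(-1, -8)) = Add(7, 8) = 15)
M = Rational(97, 3) (M = Mul(Rational(-1, 3), -97) = Rational(97, 3) ≈ 32.333)
Mul(M, Add(R, Function('S')(Function('E')(N)))) = Mul(Rational(97, 3), Add(15, 5)) = Mul(Rational(97, 3), 20) = Rational(1940, 3)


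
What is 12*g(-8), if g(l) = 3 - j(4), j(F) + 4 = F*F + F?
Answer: -156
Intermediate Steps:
j(F) = -4 + F + F² (j(F) = -4 + (F*F + F) = -4 + (F² + F) = -4 + (F + F²) = -4 + F + F²)
g(l) = -13 (g(l) = 3 - (-4 + 4 + 4²) = 3 - (-4 + 4 + 16) = 3 - 1*16 = 3 - 16 = -13)
12*g(-8) = 12*(-13) = -156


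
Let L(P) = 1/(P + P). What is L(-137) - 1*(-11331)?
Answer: 3104693/274 ≈ 11331.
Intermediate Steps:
L(P) = 1/(2*P)
L(-137) - 1*(-11331) = (½)/(-137) - 1*(-11331) = (½)*(-1/137) + 11331 = -1/274 + 11331 = 3104693/274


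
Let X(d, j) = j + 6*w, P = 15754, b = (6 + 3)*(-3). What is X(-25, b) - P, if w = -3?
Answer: -15799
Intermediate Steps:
b = -27 (b = 9*(-3) = -27)
X(d, j) = -18 + j (X(d, j) = j + 6*(-3) = j - 18 = -18 + j)
X(-25, b) - P = (-18 - 27) - 1*15754 = -45 - 15754 = -15799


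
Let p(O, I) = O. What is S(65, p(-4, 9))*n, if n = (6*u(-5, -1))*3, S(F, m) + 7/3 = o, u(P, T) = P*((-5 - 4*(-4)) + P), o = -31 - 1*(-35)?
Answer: -900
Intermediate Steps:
o = 4 (o = -31 + 35 = 4)
u(P, T) = P*(11 + P) (u(P, T) = P*((-5 + 16) + P) = P*(11 + P))
S(F, m) = 5/3 (S(F, m) = -7/3 + 4 = 5/3)
n = -540 (n = (6*(-5*(11 - 5)))*3 = (6*(-5*6))*3 = (6*(-30))*3 = -180*3 = -540)
S(65, p(-4, 9))*n = (5/3)*(-540) = -900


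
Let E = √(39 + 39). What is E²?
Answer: 78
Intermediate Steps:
E = √78 ≈ 8.8318
E² = (√78)² = 78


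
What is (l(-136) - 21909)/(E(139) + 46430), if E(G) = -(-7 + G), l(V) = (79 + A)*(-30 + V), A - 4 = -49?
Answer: -27553/46298 ≈ -0.59512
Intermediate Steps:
A = -45 (A = 4 - 49 = -45)
l(V) = -1020 + 34*V (l(V) = (79 - 45)*(-30 + V) = 34*(-30 + V) = -1020 + 34*V)
E(G) = 7 - G
(l(-136) - 21909)/(E(139) + 46430) = ((-1020 + 34*(-136)) - 21909)/((7 - 1*139) + 46430) = ((-1020 - 4624) - 21909)/((7 - 139) + 46430) = (-5644 - 21909)/(-132 + 46430) = -27553/46298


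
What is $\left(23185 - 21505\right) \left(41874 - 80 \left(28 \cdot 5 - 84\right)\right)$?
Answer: $62821920$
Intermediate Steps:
$\left(23185 - 21505\right) \left(41874 - 80 \left(28 \cdot 5 - 84\right)\right) = 1680 \left(41874 - 80 \left(140 - 84\right)\right) = 1680 \left(41874 - 4480\right) = 1680 \cdot 37394 = 62821920$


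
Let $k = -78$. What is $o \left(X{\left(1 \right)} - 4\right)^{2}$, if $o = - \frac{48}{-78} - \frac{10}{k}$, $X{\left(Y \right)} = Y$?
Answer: $\frac{87}{13} \approx 6.6923$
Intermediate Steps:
$o = \frac{29}{39}$ ($o = - \frac{48}{-78} - \frac{10}{-78} = \left(-48\right) \left(- \frac{1}{78}\right) - - \frac{5}{39} = \frac{8}{13} + \frac{5}{39} = \frac{29}{39} \approx 0.74359$)
$o \left(X{\left(1 \right)} - 4\right)^{2} = \frac{29 \left(1 - 4\right)^{2}}{39} = \frac{29 \left(-3\right)^{2}}{39} = \frac{29}{39} \cdot 9 = \frac{87}{13}$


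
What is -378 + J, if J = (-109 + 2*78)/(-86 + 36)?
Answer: -18947/50 ≈ -378.94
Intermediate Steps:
J = -47/50 (J = (-109 + 156)/(-50) = 47*(-1/50) = -47/50 ≈ -0.94000)
-378 + J = -378 - 47/50 = -18947/50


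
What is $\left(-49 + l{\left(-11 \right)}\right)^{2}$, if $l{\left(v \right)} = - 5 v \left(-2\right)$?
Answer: $25281$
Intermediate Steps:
$l{\left(v \right)} = 10 v$
$\left(-49 + l{\left(-11 \right)}\right)^{2} = \left(-49 + 10 \left(-11\right)\right)^{2} = \left(-49 - 110\right)^{2} = \left(-159\right)^{2} = 25281$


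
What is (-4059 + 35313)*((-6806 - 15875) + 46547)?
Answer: 745907964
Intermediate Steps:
(-4059 + 35313)*((-6806 - 15875) + 46547) = 31254*(-22681 + 46547) = 31254*23866 = 745907964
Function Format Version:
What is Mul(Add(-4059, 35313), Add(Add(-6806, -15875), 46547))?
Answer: 745907964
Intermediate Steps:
Mul(Add(-4059, 35313), Add(Add(-6806, -15875), 46547)) = Mul(31254, Add(-22681, 46547)) = Mul(31254, 23866) = 745907964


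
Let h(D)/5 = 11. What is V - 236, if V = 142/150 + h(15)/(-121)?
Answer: -194294/825 ≈ -235.51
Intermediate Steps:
h(D) = 55 (h(D) = 5*11 = 55)
V = 406/825 (V = 142/150 + 55/(-121) = 142*(1/150) + 55*(-1/121) = 71/75 - 5/11 = 406/825 ≈ 0.49212)
V - 236 = 406/825 - 236 = -194294/825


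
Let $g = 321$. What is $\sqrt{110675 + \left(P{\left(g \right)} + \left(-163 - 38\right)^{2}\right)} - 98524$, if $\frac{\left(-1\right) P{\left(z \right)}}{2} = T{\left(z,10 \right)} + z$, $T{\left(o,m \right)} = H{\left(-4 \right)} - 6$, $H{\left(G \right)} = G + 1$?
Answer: $-98524 + 2 \sqrt{37613} \approx -98136.0$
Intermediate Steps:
$H{\left(G \right)} = 1 + G$
$T{\left(o,m \right)} = -9$ ($T{\left(o,m \right)} = \left(1 - 4\right) - 6 = -3 - 6 = -9$)
$P{\left(z \right)} = 18 - 2 z$ ($P{\left(z \right)} = - 2 \left(-9 + z\right) = 18 - 2 z$)
$\sqrt{110675 + \left(P{\left(g \right)} + \left(-163 - 38\right)^{2}\right)} - 98524 = \sqrt{110675 + \left(\left(18 - 642\right) + \left(-163 - 38\right)^{2}\right)} - 98524 = \sqrt{110675 + \left(\left(18 - 642\right) + \left(-201\right)^{2}\right)} - 98524 = \sqrt{110675 + \left(-624 + 40401\right)} - 98524 = \sqrt{110675 + 39777} - 98524 = \sqrt{150452} - 98524 = 2 \sqrt{37613} - 98524 = -98524 + 2 \sqrt{37613}$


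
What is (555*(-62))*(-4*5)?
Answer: 688200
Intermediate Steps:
(555*(-62))*(-4*5) = -34410*(-20) = 688200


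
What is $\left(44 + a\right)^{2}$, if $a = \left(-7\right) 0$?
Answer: $1936$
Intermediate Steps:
$a = 0$
$\left(44 + a\right)^{2} = \left(44 + 0\right)^{2} = 44^{2} = 1936$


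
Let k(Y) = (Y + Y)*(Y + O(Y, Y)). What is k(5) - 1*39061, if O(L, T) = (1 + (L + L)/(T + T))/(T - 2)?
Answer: -117013/3 ≈ -39004.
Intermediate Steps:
O(L, T) = (1 + L/T)/(-2 + T) (O(L, T) = (1 + (2*L)/((2*T)))/(-2 + T) = (1 + (2*L)*(1/(2*T)))/(-2 + T) = (1 + L/T)/(-2 + T))
k(Y) = 2*Y*(Y + 2/(-2 + Y)) (k(Y) = (Y + Y)*(Y + (Y + Y)/(Y*(-2 + Y))) = (2*Y)*(Y + (2*Y)/(Y*(-2 + Y))) = (2*Y)*(Y + 2/(-2 + Y)) = 2*Y*(Y + 2/(-2 + Y)))
k(5) - 1*39061 = 2*5*(2 + 5*(-2 + 5))/(-2 + 5) - 1*39061 = 2*5*(2 + 5*3)/3 - 39061 = 2*5*(1/3)*(2 + 15) - 39061 = 2*5*(1/3)*17 - 39061 = 170/3 - 39061 = -117013/3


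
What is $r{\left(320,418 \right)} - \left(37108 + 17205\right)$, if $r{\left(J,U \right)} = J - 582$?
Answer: $-54575$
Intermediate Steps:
$r{\left(J,U \right)} = -582 + J$
$r{\left(320,418 \right)} - \left(37108 + 17205\right) = \left(-582 + 320\right) - \left(37108 + 17205\right) = -262 - 54313 = -54575$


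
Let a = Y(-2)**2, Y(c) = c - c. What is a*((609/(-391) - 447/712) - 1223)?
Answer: 0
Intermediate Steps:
Y(c) = 0
a = 0 (a = 0**2 = 0)
a*((609/(-391) - 447/712) - 1223) = 0*((609/(-391) - 447/712) - 1223) = 0*((609*(-1/391) - 447*1/712) - 1223) = 0*((-609/391 - 447/712) - 1223) = 0*(-608385/278392 - 1223) = 0*(-341081801/278392) = 0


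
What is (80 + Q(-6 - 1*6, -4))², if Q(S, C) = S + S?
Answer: 3136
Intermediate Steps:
Q(S, C) = 2*S
(80 + Q(-6 - 1*6, -4))² = (80 + 2*(-6 - 1*6))² = (80 + 2*(-6 - 6))² = (80 + 2*(-12))² = (80 - 24)² = 56² = 3136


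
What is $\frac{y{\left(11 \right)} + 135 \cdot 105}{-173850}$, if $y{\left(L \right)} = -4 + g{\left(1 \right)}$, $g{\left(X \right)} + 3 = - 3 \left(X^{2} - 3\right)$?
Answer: $- \frac{373}{4575} \approx -0.08153$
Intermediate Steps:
$g{\left(X \right)} = 6 - 3 X^{2}$ ($g{\left(X \right)} = -3 - 3 \left(X^{2} - 3\right) = -3 - 3 \left(-3 + X^{2}\right) = -3 - \left(-9 + 3 X^{2}\right) = 6 - 3 X^{2}$)
$y{\left(L \right)} = -1$ ($y{\left(L \right)} = -4 + \left(6 - 3 \cdot 1^{2}\right) = -4 + \left(6 - 3\right) = -4 + 3 = -1$)
$\frac{y{\left(11 \right)} + 135 \cdot 105}{-173850} = \frac{-1 + 135 \cdot 105}{-173850} = \left(-1 + 14175\right) \left(- \frac{1}{173850}\right) = 14174 \left(- \frac{1}{173850}\right) = - \frac{373}{4575}$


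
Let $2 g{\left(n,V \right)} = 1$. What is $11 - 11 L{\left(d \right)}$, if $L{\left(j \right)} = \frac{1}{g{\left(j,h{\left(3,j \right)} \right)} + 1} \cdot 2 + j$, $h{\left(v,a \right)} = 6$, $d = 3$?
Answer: $- \frac{110}{3} \approx -36.667$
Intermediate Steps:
$g{\left(n,V \right)} = \frac{1}{2}$ ($g{\left(n,V \right)} = \frac{1}{2} \cdot 1 = \frac{1}{2}$)
$L{\left(j \right)} = \frac{4}{3} + j$ ($L{\left(j \right)} = \frac{1}{\frac{1}{2} + 1} \cdot 2 + j = \frac{1}{\frac{3}{2}} \cdot 2 + j = \frac{2}{3} \cdot 2 + j = \frac{4}{3} + j$)
$11 - 11 L{\left(d \right)} = 11 - 11 \left(\frac{4}{3} + 3\right) = 11 - \frac{143}{3} = - \frac{110}{3}$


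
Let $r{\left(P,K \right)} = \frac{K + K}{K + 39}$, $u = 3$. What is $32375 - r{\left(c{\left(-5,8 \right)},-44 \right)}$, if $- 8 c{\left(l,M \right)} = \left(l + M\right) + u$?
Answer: $\frac{161787}{5} \approx 32357.0$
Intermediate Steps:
$c{\left(l,M \right)} = - \frac{3}{8} - \frac{M}{8} - \frac{l}{8}$ ($c{\left(l,M \right)} = - \frac{\left(l + M\right) + 3}{8} = - \frac{\left(M + l\right) + 3}{8} = - \frac{3 + M + l}{8} = - \frac{3}{8} - \frac{M}{8} - \frac{l}{8}$)
$r{\left(P,K \right)} = \frac{2 K}{39 + K}$
$32375 - r{\left(c{\left(-5,8 \right)},-44 \right)} = 32375 - 2 \left(-44\right) \frac{1}{39 - 44} = 32375 - 2 \left(-44\right) \frac{1}{-5} = 32375 - 2 \left(-44\right) \left(- \frac{1}{5}\right) = 32375 - \frac{88}{5} = \frac{161787}{5}$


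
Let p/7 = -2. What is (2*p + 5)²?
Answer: 529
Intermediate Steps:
p = -14 (p = 7*(-2) = -14)
(2*p + 5)² = (2*(-14) + 5)² = (-28 + 5)² = (-23)² = 529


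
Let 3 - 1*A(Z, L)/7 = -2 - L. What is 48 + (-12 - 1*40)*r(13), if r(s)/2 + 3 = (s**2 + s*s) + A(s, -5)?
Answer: -34792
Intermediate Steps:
A(Z, L) = 35 + 7*L (A(Z, L) = 21 - 7*(-2 - L) = 21 + (14 + 7*L) = 35 + 7*L)
r(s) = -6 + 4*s**2 (r(s) = -6 + 2*((s**2 + s*s) + (35 + 7*(-5))) = -6 + 2*((s**2 + s**2) + (35 - 35)) = -6 + 2*(2*s**2 + 0) = -6 + 2*(2*s**2) = -6 + 4*s**2)
48 + (-12 - 1*40)*r(13) = 48 + (-12 - 1*40)*(-6 + 4*13**2) = 48 + (-12 - 40)*(-6 + 4*169) = 48 - 52*(-6 + 676) = 48 - 52*670 = 48 - 34840 = -34792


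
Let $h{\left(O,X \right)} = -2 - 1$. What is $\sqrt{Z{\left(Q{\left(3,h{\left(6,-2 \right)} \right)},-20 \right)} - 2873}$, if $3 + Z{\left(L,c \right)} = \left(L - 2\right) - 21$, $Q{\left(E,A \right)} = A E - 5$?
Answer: $i \sqrt{2913} \approx 53.972 i$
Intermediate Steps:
$h{\left(O,X \right)} = -3$
$Q{\left(E,A \right)} = -5 + A E$
$Z{\left(L,c \right)} = -26 + L$ ($Z{\left(L,c \right)} = -3 + \left(\left(L - 2\right) - 21\right) = -3 + \left(\left(-2 + L\right) - 21\right) = -3 + \left(-23 + L\right) = -26 + L$)
$\sqrt{Z{\left(Q{\left(3,h{\left(6,-2 \right)} \right)},-20 \right)} - 2873} = \sqrt{\left(-26 - 14\right) - 2873} = \sqrt{-40 - 2873} = \sqrt{-2913} = i \sqrt{2913}$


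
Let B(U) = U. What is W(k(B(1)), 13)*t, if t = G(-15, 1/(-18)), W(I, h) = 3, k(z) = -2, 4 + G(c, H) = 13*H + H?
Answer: -43/3 ≈ -14.333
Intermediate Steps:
G(c, H) = -4 + 14*H (G(c, H) = -4 + (13*H + H) = -4 + 14*H)
t = -43/9 (t = -4 + 14*(1/(-18)) = -4 + 14*(1*(-1/18)) = -4 + 14*(-1/18) = -4 - 7/9 = -43/9 ≈ -4.7778)
W(k(B(1)), 13)*t = 3*(-43/9) = -43/3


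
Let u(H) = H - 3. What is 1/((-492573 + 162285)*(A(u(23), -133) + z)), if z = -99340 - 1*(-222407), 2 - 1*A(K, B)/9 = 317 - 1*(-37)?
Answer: -1/39601200912 ≈ -2.5252e-11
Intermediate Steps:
u(H) = -3 + H
A(K, B) = -3168 (A(K, B) = 18 - 9*(317 - 1*(-37)) = 18 - 9*(317 + 37) = 18 - 9*354 = 18 - 3186 = -3168)
z = 123067 (z = -99340 + 222407 = 123067)
1/((-492573 + 162285)*(A(u(23), -133) + z)) = 1/((-492573 + 162285)*(-3168 + 123067)) = 1/(-330288*119899) = 1/(-39601200912) = -1/39601200912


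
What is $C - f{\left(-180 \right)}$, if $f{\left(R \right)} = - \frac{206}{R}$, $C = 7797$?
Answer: $\frac{701627}{90} \approx 7795.9$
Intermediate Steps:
$C - f{\left(-180 \right)} = 7797 - - \frac{206}{-180} = 7797 - \left(-206\right) \left(- \frac{1}{180}\right) = 7797 - \frac{103}{90} = \frac{701627}{90}$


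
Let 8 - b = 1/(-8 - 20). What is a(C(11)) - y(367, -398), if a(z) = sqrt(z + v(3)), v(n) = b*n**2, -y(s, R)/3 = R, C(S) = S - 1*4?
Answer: -1194 + sqrt(15547)/14 ≈ -1185.1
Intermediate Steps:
C(S) = -4 + S (C(S) = S - 4 = -4 + S)
b = 225/28 (b = 8 - 1/(-8 - 20) = 8 - 1/(-28) = 8 - 1*(-1/28) = 8 + 1/28 = 225/28 ≈ 8.0357)
y(s, R) = -3*R
v(n) = 225*n**2/28
a(z) = sqrt(2025/28 + z) (a(z) = sqrt(z + (225/28)*3**2) = sqrt(z + (225/28)*9) = sqrt(z + 2025/28) = sqrt(2025/28 + z))
a(C(11)) - y(367, -398) = sqrt(14175 + 196*(-4 + 11))/14 - (-3)*(-398) = sqrt(14175 + 196*7)/14 - 1*1194 = sqrt(14175 + 1372)/14 - 1194 = sqrt(15547)/14 - 1194 = -1194 + sqrt(15547)/14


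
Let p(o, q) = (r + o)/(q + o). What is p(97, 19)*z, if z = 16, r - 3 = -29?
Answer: 284/29 ≈ 9.7931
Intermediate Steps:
r = -26 (r = 3 - 29 = -26)
p(o, q) = (-26 + o)/(o + q) (p(o, q) = (-26 + o)/(q + o) = (-26 + o)/(o + q))
p(97, 19)*z = ((-26 + 97)/(97 + 19))*16 = (71/116)*16 = 284/29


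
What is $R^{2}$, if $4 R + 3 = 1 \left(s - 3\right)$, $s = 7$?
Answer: $\frac{1}{16} \approx 0.0625$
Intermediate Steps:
$R = \frac{1}{4}$ ($R = - \frac{3}{4} + \frac{1 \left(7 - 3\right)}{4} = - \frac{3}{4} + \frac{1 \cdot 4}{4} = - \frac{3}{4} + \frac{1}{4} \cdot 4 = - \frac{3}{4} + 1 = \frac{1}{4} \approx 0.25$)
$R^{2} = \left(\frac{1}{4}\right)^{2} = \frac{1}{16}$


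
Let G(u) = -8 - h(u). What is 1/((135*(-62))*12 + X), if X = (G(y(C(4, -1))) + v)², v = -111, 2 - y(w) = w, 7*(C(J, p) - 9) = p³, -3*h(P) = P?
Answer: -49/4200759 ≈ -1.1665e-5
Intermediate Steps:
h(P) = -P/3
C(J, p) = 9 + p³/7
y(w) = 2 - w
G(u) = -8 + u/3 (G(u) = -8 - (-1)*u/3 = -8 + u/3)
X = 720801/49 (X = ((-8 + (2 - (9 + (⅐)*(-1)³))/3) - 111)² = ((-8 + (2 - (9 + (⅐)*(-1)))/3) - 111)² = ((-8 + (2 - (9 - ⅐))/3) - 111)² = ((-8 + (2 - 1*62/7)/3) - 111)² = ((-8 + (2 - 62/7)/3) - 111)² = ((-8 + (⅓)*(-48/7)) - 111)² = ((-8 - 16/7) - 111)² = (-72/7 - 111)² = (-849/7)² = 720801/49 ≈ 14710.)
1/((135*(-62))*12 + X) = 1/((135*(-62))*12 + 720801/49) = 1/(-8370*12 + 720801/49) = 1/(-100440 + 720801/49) = 1/(-4200759/49) = -49/4200759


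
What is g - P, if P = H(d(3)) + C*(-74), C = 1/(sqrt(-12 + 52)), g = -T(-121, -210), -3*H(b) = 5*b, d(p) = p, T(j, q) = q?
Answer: 215 + 37*sqrt(10)/10 ≈ 226.70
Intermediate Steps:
H(b) = -5*b/3
g = 210 (g = -1*(-210) = 210)
C = sqrt(10)/20 (C = 1/(sqrt(40)) = 1/(2*sqrt(10)) = sqrt(10)/20 ≈ 0.15811)
P = -5 - 37*sqrt(10)/10 (P = -5/3*3 + (sqrt(10)/20)*(-74) = -5 - 37*sqrt(10)/10 ≈ -16.700)
g - P = 210 - (-5 - 37*sqrt(10)/10) = 210 + (5 + 37*sqrt(10)/10) = 215 + 37*sqrt(10)/10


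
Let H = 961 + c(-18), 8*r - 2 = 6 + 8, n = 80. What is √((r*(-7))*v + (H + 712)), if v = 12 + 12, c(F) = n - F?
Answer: √1435 ≈ 37.881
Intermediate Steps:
c(F) = 80 - F
r = 2 (r = ¼ + (6 + 8)/8 = ¼ + (⅛)*14 = ¼ + 7/4 = 2)
v = 24
H = 1059 (H = 961 + (80 - 1*(-18)) = 961 + (80 + 18) = 961 + 98 = 1059)
√((r*(-7))*v + (H + 712)) = √((2*(-7))*24 + (1059 + 712)) = √(-14*24 + 1771) = √(-336 + 1771) = √1435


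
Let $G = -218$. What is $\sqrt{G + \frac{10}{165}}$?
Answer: $\frac{2 i \sqrt{59334}}{33} \approx 14.763 i$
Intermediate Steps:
$\sqrt{G + \frac{10}{165}} = \sqrt{-218 + \frac{10}{165}} = \sqrt{-218 + 10 \cdot \frac{1}{165}} = \sqrt{-218 + \frac{2}{33}} = \sqrt{- \frac{7192}{33}} = \frac{2 i \sqrt{59334}}{33}$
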